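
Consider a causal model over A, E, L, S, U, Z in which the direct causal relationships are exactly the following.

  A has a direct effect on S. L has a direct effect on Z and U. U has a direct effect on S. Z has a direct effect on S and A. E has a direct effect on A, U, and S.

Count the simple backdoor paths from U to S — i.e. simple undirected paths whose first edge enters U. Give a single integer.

A backdoor path from U to S is any simple undirected path whose first edge points into U (i.e. leaves U via a parent).
Parents of U: {E, L}.
Enumerating:
  P1: U <- L -> Z -> A <- E -> S
  P2: U <- L -> Z -> A -> S
  P3: U <- L -> Z -> S
  P4: U <- E -> A <- Z -> S
  P5: U <- E -> A -> S
  P6: U <- E -> S
That exhausts the simple backdoor paths. Count: 6.

6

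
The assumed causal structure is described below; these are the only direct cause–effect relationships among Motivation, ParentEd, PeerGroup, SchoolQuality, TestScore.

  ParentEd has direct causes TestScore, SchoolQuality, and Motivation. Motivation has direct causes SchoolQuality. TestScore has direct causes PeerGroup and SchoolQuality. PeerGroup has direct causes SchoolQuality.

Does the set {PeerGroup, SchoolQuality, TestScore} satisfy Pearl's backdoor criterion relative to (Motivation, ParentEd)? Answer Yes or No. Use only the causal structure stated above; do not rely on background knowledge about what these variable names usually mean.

Yes

Backdoor paths from Motivation to ParentEd (paths whose first edge points into Motivation):
  P1: Motivation <- SchoolQuality -> PeerGroup -> TestScore -> ParentEd
  P2: Motivation <- SchoolQuality -> TestScore -> ParentEd
  P3: Motivation <- SchoolQuality -> ParentEd
Condition 1 (no descendant of Motivation in the set): holds — descendants of Motivation are {ParentEd}; none are in {PeerGroup, SchoolQuality, TestScore}.
Condition 2 (every backdoor path blocked by {PeerGroup, SchoolQuality, TestScore}):
  P1: blocked at fork node SchoolQuality ∈ conditioning set.
  P2: blocked at fork node SchoolQuality ∈ conditioning set.
  P3: blocked at fork node SchoolQuality ∈ conditioning set.
{PeerGroup, SchoolQuality, TestScore} satisfies the backdoor criterion.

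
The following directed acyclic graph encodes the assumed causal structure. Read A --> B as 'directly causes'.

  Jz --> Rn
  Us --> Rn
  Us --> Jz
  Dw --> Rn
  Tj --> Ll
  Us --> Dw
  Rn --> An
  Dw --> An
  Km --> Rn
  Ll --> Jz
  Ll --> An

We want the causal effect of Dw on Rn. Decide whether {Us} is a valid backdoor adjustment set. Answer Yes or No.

Backdoor paths from Dw to Rn (paths whose first edge points into Dw):
  P1: Dw <- Us -> Jz <- Ll -> An <- Rn
  P2: Dw <- Us -> Jz -> Rn
  P3: Dw <- Us -> Rn
Condition 1 (no descendant of Dw in the set): holds — descendants of Dw are {An, Rn}; none are in {Us}.
Condition 2 (every backdoor path blocked by {Us}):
  P1: blocked at fork node Us ∈ conditioning set.
  P2: blocked at fork node Us ∈ conditioning set.
  P3: blocked at fork node Us ∈ conditioning set.
{Us} satisfies the backdoor criterion.

Yes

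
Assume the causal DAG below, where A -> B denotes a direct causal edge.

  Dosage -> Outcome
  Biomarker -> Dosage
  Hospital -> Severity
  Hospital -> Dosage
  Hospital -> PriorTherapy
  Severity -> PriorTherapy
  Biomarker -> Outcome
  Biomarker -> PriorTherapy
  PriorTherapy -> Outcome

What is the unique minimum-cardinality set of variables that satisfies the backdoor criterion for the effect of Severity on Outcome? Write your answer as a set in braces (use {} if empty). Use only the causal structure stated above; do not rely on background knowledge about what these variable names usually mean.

Variables eligible for adjustment (non-descendants of Severity, excluding Severity and Outcome): {Biomarker, Dosage, Hospital}.
Backdoor paths from Severity to Outcome:
  P1: Severity <- Hospital -> Dosage <- Biomarker -> PriorTherapy -> Outcome
  P2: Severity <- Hospital -> Dosage <- Biomarker -> Outcome
  P3: Severity <- Hospital -> Dosage -> Outcome
  P4: Severity <- Hospital -> PriorTherapy <- Biomarker -> Dosage -> Outcome
  P5: Severity <- Hospital -> PriorTherapy <- Biomarker -> Outcome
  P6: Severity <- Hospital -> PriorTherapy -> Outcome
The empty set is not sufficient: P3 (Severity <- Hospital -> Dosage -> Outcome) has no collider blocking it and no conditioned non-collider, so it is open.
Try {Hospital}:
  P1: blocked at fork node Hospital ∈ conditioning set.
  P2: blocked at fork node Hospital ∈ conditioning set.
  P3: blocked at fork node Hospital ∈ conditioning set.
  P4: blocked at fork node Hospital ∈ conditioning set.
  P5: blocked at fork node Hospital ∈ conditioning set.
  P6: blocked at fork node Hospital ∈ conditioning set.
{Hospital} contains no descendant of Severity and blocks every backdoor path.
No other singleton works — e.g. {Biomarker} leaves P3 open — so {Hospital} is the unique smallest valid adjustment set.

{Hospital}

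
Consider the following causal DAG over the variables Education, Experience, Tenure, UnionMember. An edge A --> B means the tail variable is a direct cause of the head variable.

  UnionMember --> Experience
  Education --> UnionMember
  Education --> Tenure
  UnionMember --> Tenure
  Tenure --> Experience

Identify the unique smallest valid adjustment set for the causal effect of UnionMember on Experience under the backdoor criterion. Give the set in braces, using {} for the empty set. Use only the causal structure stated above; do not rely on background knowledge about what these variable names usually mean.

Variables eligible for adjustment (non-descendants of UnionMember, excluding UnionMember and Experience): {Education}.
Backdoor paths from UnionMember to Experience:
  P1: UnionMember <- Education -> Tenure -> Experience
The empty set is not sufficient: P1 (UnionMember <- Education -> Tenure -> Experience) has no collider blocking it and no conditioned non-collider, so it is open.
Try {Education}:
  P1: blocked at fork node Education ∈ conditioning set.
{Education} contains no descendant of UnionMember and blocks every backdoor path.
{Education} is the unique smallest valid adjustment set.

{Education}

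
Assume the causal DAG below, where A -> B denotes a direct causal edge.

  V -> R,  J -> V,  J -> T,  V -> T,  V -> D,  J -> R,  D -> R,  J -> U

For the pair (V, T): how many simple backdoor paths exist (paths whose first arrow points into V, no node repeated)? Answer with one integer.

A backdoor path from V to T is any simple undirected path whose first edge points into V (i.e. leaves V via a parent).
Parents of V: {J}.
Enumerating:
  P1: V <- J -> T
That exhausts the simple backdoor paths. Count: 1.

1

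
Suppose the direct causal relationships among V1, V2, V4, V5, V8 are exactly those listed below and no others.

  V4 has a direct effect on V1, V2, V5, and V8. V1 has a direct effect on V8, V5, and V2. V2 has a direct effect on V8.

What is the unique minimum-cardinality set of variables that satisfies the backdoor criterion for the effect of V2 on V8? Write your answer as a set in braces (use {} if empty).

{V1, V4}

Variables eligible for adjustment (non-descendants of V2, excluding V2 and V8): {V1, V4, V5}.
Backdoor paths from V2 to V8:
  P1: V2 <- V4 -> V1 -> V8
  P2: V2 <- V4 -> V5 <- V1 -> V8
  P3: V2 <- V4 -> V8
  P4: V2 <- V1 <- V4 -> V8
  P5: V2 <- V1 -> V5 <- V4 -> V8
  P6: V2 <- V1 -> V8
The empty set is not sufficient: P1 (V2 <- V4 -> V1 -> V8) has no collider blocking it and no conditioned non-collider, so it is open.
Try {V1, V4}:
  P1: blocked at fork node V4 ∈ conditioning set.
  P2: blocked at fork node V4 ∈ conditioning set.
  P3: blocked at fork node V4 ∈ conditioning set.
  P4: blocked at chain node V1 ∈ conditioning set.
  P5: blocked at fork node V1 ∈ conditioning set.
  P6: blocked at fork node V1 ∈ conditioning set.
{V1, V4} contains no descendant of V2 and blocks every backdoor path.
Every element of {V1, V4} is needed (dropping V1 leaves P6 open; dropping V4 leaves P3 open), so no proper subset is valid.
Among all size-2 subsets of the eligible variables, only {V1, V4} blocks every backdoor path, so it is the unique smallest valid adjustment set.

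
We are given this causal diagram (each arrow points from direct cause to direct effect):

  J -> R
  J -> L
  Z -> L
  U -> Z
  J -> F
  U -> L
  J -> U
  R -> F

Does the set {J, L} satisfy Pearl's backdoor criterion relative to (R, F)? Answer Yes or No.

Yes

Backdoor paths from R to F (paths whose first edge points into R):
  P1: R <- J -> F
Condition 1 (no descendant of R in the set): holds — descendants of R are {F}; none are in {J, L}.
Condition 2 (every backdoor path blocked by {J, L}):
  P1: blocked at fork node J ∈ conditioning set.
{J, L} satisfies the backdoor criterion.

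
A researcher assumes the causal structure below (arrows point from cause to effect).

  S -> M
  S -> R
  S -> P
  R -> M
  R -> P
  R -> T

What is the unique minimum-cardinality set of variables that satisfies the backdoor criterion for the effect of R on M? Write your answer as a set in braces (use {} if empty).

Variables eligible for adjustment (non-descendants of R, excluding R and M): {S}.
Backdoor paths from R to M:
  P1: R <- S -> M
The empty set is not sufficient: P1 (R <- S -> M) has no collider blocking it and no conditioned non-collider, so it is open.
Try {S}:
  P1: blocked at fork node S ∈ conditioning set.
{S} contains no descendant of R and blocks every backdoor path.
{S} is the unique smallest valid adjustment set.

{S}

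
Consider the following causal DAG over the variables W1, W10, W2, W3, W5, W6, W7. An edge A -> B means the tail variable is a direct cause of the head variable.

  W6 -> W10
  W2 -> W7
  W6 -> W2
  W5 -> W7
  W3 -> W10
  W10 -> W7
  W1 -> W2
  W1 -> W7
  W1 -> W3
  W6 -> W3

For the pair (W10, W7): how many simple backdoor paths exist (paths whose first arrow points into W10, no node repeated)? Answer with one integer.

8

A backdoor path from W10 to W7 is any simple undirected path whose first edge points into W10 (i.e. leaves W10 via a parent).
Parents of W10: {W3, W6}.
Enumerating:
  P1: W10 <- W6 -> W3 <- W1 -> W2 -> W7
  P2: W10 <- W6 -> W3 <- W1 -> W7
  P3: W10 <- W6 -> W2 <- W1 -> W7
  P4: W10 <- W6 -> W2 -> W7
  P5: W10 <- W3 <- W1 -> W2 -> W7
  P6: W10 <- W3 <- W1 -> W7
  P7: W10 <- W3 <- W6 -> W2 <- W1 -> W7
  P8: W10 <- W3 <- W6 -> W2 -> W7
That exhausts the simple backdoor paths. Count: 8.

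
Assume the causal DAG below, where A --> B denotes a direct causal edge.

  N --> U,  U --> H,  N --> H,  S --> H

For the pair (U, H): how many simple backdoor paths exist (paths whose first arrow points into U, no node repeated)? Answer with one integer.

A backdoor path from U to H is any simple undirected path whose first edge points into U (i.e. leaves U via a parent).
Parents of U: {N}.
Enumerating:
  P1: U <- N -> H
That exhausts the simple backdoor paths. Count: 1.

1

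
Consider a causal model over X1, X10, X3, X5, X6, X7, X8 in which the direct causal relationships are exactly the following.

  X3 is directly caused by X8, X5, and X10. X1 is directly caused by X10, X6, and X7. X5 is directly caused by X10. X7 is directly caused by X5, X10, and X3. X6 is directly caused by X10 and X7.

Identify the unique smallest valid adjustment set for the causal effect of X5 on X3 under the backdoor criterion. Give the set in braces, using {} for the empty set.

Variables eligible for adjustment (non-descendants of X5, excluding X5 and X3): {X10, X8}.
Backdoor paths from X5 to X3:
  P1: X5 <- X10 -> X3
  P2: X5 <- X10 -> X7 <- X3
  P3: X5 <- X10 -> X6 <- X7 <- X3
  P4: X5 <- X10 -> X6 -> X1 <- X7 <- X3
  P5: X5 <- X10 -> X1 <- X7 <- X3
  P6: X5 <- X10 -> X1 <- X6 <- X7 <- X3
The empty set is not sufficient: P1 (X5 <- X10 -> X3) has no collider blocking it and no conditioned non-collider, so it is open.
Try {X10}:
  P1: blocked at fork node X10 ∈ conditioning set.
  P2: blocked at fork node X10 ∈ conditioning set.
  P3: blocked at fork node X10 ∈ conditioning set.
  P4: blocked at fork node X10 ∈ conditioning set.
  P5: blocked at fork node X10 ∈ conditioning set.
  P6: blocked at fork node X10 ∈ conditioning set.
{X10} contains no descendant of X5 and blocks every backdoor path.
No other singleton works — e.g. {X8} leaves P1 open — so {X10} is the unique smallest valid adjustment set.

{X10}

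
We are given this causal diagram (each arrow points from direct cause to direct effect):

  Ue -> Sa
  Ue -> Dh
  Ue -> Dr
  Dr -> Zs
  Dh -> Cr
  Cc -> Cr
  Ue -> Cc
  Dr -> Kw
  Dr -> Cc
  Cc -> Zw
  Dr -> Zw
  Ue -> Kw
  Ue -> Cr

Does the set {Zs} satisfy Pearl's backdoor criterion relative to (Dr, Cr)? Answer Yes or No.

Backdoor paths from Dr to Cr (paths whose first edge points into Dr):
  P1: Dr <- Ue -> Cc -> Cr
  P2: Dr <- Ue -> Dh -> Cr
  P3: Dr <- Ue -> Cr
Condition 1 (no descendant of Dr in the set): FAILS — Zs is a descendant of Dr.
Condition 2 (every backdoor path blocked by {Zs}):
  P1: open — no interior node is in the conditioning set.
  P2: open — no interior node is in the conditioning set.
  P3: open — no interior node is in the conditioning set.
{Zs} does not satisfy the backdoor criterion.

No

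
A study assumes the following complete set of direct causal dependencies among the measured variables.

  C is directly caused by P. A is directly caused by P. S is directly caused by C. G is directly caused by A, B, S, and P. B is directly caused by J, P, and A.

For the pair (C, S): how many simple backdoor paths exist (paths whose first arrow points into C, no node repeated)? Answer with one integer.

A backdoor path from C to S is any simple undirected path whose first edge points into C (i.e. leaves C via a parent).
Parents of C: {P}.
Enumerating:
  P1: C <- P -> A -> B -> G <- S
  P2: C <- P -> A -> G <- S
  P3: C <- P -> B <- A -> G <- S
  P4: C <- P -> B -> G <- S
  P5: C <- P -> G <- S
That exhausts the simple backdoor paths. Count: 5.

5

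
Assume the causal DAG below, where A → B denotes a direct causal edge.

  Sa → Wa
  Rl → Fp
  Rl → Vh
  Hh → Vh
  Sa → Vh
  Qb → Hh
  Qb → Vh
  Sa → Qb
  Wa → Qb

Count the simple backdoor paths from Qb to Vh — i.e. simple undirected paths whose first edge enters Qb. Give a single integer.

2

A backdoor path from Qb to Vh is any simple undirected path whose first edge points into Qb (i.e. leaves Qb via a parent).
Parents of Qb: {Sa, Wa}.
Enumerating:
  P1: Qb <- Sa -> Vh
  P2: Qb <- Wa <- Sa -> Vh
That exhausts the simple backdoor paths. Count: 2.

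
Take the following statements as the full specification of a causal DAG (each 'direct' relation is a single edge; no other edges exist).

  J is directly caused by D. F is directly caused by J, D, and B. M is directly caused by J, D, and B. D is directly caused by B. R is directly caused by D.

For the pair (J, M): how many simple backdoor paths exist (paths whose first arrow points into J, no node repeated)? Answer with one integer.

3

A backdoor path from J to M is any simple undirected path whose first edge points into J (i.e. leaves J via a parent).
Parents of J: {D}.
Enumerating:
  P1: J <- D <- B -> M
  P2: J <- D -> F <- B -> M
  P3: J <- D -> M
That exhausts the simple backdoor paths. Count: 3.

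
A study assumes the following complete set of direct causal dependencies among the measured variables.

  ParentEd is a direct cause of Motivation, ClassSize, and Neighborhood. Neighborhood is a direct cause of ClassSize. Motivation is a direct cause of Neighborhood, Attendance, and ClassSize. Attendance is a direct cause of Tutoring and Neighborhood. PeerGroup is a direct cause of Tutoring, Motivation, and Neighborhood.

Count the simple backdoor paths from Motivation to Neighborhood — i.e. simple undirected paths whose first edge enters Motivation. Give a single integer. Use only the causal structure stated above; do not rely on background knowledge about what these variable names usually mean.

A backdoor path from Motivation to Neighborhood is any simple undirected path whose first edge points into Motivation (i.e. leaves Motivation via a parent).
Parents of Motivation: {ParentEd, PeerGroup}.
Enumerating:
  P1: Motivation <- ParentEd -> Neighborhood
  P2: Motivation <- ParentEd -> ClassSize <- Neighborhood
  P3: Motivation <- PeerGroup -> Neighborhood
  P4: Motivation <- PeerGroup -> Tutoring <- Attendance -> Neighborhood
That exhausts the simple backdoor paths. Count: 4.

4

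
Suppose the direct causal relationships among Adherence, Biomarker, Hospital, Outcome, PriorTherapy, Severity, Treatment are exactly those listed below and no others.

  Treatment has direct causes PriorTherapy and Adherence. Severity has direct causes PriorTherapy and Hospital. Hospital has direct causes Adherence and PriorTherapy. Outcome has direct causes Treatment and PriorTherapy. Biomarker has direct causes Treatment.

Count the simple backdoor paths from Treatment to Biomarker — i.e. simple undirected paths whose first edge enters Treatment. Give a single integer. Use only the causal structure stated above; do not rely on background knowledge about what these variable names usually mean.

0

A backdoor path from Treatment to Biomarker is any simple undirected path whose first edge points into Treatment (i.e. leaves Treatment via a parent).
Parents of Treatment: {Adherence, PriorTherapy}.
No simple path from any parent of Treatment reaches Biomarker without revisiting Treatment, so there are no backdoor paths.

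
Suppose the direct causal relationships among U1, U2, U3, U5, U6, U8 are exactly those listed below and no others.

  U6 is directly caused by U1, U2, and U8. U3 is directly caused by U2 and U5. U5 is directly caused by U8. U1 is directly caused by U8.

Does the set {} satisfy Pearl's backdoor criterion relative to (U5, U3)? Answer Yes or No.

Yes

Backdoor paths from U5 to U3 (paths whose first edge points into U5):
  P1: U5 <- U8 -> U1 -> U6 <- U2 -> U3
  P2: U5 <- U8 -> U6 <- U2 -> U3
Condition 1 (no descendant of U5 in the set): holds — descendants of U5 are {U3}; none are in {}.
Condition 2 (every backdoor path blocked by {}):
  P1: blocked at collider U6 (neither it nor any descendant is in the conditioning set).
  P2: blocked at collider U6 (neither it nor any descendant is in the conditioning set).
{} satisfies the backdoor criterion.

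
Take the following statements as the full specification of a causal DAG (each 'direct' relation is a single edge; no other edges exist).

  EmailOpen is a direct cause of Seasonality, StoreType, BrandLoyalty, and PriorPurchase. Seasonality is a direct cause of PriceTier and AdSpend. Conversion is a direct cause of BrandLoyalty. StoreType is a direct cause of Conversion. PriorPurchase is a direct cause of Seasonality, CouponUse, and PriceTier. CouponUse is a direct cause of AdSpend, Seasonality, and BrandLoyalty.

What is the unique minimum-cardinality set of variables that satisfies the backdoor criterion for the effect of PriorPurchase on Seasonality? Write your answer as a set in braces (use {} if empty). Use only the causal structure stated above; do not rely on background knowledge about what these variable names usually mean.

{EmailOpen}

Variables eligible for adjustment (non-descendants of PriorPurchase, excluding PriorPurchase and Seasonality): {Conversion, EmailOpen, StoreType}.
Backdoor paths from PriorPurchase to Seasonality:
  P1: PriorPurchase <- EmailOpen -> StoreType -> Conversion -> BrandLoyalty <- CouponUse -> Seasonality
  P2: PriorPurchase <- EmailOpen -> StoreType -> Conversion -> BrandLoyalty <- CouponUse -> AdSpend <- Seasonality
  P3: PriorPurchase <- EmailOpen -> Seasonality
  P4: PriorPurchase <- EmailOpen -> BrandLoyalty <- CouponUse -> Seasonality
  P5: PriorPurchase <- EmailOpen -> BrandLoyalty <- CouponUse -> AdSpend <- Seasonality
The empty set is not sufficient: P3 (PriorPurchase <- EmailOpen -> Seasonality) has no collider blocking it and no conditioned non-collider, so it is open.
Try {EmailOpen}:
  P1: blocked at fork node EmailOpen ∈ conditioning set.
  P2: blocked at fork node EmailOpen ∈ conditioning set.
  P3: blocked at fork node EmailOpen ∈ conditioning set.
  P4: blocked at fork node EmailOpen ∈ conditioning set.
  P5: blocked at fork node EmailOpen ∈ conditioning set.
{EmailOpen} contains no descendant of PriorPurchase and blocks every backdoor path.
No other singleton works — e.g. {StoreType} leaves P3 open — so {EmailOpen} is the unique smallest valid adjustment set.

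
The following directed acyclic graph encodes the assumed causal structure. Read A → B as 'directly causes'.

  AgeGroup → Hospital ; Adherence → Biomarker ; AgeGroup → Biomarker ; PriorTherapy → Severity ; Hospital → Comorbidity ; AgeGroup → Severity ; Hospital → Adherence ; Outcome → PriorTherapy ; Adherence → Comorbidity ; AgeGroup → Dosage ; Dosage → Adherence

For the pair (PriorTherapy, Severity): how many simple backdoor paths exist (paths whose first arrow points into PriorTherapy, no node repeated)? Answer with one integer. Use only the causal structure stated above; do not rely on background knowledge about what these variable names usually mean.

0

A backdoor path from PriorTherapy to Severity is any simple undirected path whose first edge points into PriorTherapy (i.e. leaves PriorTherapy via a parent).
Parents of PriorTherapy: {Outcome}.
No simple path from any parent of PriorTherapy reaches Severity without revisiting PriorTherapy, so there are no backdoor paths.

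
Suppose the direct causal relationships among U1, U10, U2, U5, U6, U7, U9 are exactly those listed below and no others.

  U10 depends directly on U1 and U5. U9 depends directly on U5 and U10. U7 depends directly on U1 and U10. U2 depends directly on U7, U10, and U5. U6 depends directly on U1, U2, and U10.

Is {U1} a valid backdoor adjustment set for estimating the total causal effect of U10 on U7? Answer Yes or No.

Yes

Backdoor paths from U10 to U7 (paths whose first edge points into U10):
  P1: U10 <- U5 -> U2 <- U7
  P2: U10 <- U5 -> U2 -> U6 <- U1 -> U7
  P3: U10 <- U1 -> U7
  P4: U10 <- U1 -> U6 <- U2 <- U7
Condition 1 (no descendant of U10 in the set): holds — descendants of U10 are {U2, U6, U7, U9}; none are in {U1}.
Condition 2 (every backdoor path blocked by {U1}):
  P1: blocked at collider U2 (neither it nor any descendant is in the conditioning set).
  P2: blocked at collider U6 (neither it nor any descendant is in the conditioning set).
  P3: blocked at fork node U1 ∈ conditioning set.
  P4: blocked at fork node U1 ∈ conditioning set.
{U1} satisfies the backdoor criterion.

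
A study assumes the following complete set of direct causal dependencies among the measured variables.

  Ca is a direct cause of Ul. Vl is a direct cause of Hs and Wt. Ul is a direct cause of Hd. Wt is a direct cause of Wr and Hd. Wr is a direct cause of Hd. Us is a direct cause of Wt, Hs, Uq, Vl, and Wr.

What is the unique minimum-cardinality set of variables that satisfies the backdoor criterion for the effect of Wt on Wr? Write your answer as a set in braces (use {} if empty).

Variables eligible for adjustment (non-descendants of Wt, excluding Wt and Wr): {Ca, Hs, Ul, Uq, Us, Vl}.
Backdoor paths from Wt to Wr:
  P1: Wt <- Us -> Wr
  P2: Wt <- Vl <- Us -> Wr
  P3: Wt <- Vl -> Hs <- Us -> Wr
The empty set is not sufficient: P1 (Wt <- Us -> Wr) has no collider blocking it and no conditioned non-collider, so it is open.
Try {Us}:
  P1: blocked at fork node Us ∈ conditioning set.
  P2: blocked at fork node Us ∈ conditioning set.
  P3: blocked at collider Hs (neither it nor any descendant is in the conditioning set).
{Us} contains no descendant of Wt and blocks every backdoor path.
No other singleton works — e.g. {Ca} leaves P1 open — so {Us} is the unique smallest valid adjustment set.

{Us}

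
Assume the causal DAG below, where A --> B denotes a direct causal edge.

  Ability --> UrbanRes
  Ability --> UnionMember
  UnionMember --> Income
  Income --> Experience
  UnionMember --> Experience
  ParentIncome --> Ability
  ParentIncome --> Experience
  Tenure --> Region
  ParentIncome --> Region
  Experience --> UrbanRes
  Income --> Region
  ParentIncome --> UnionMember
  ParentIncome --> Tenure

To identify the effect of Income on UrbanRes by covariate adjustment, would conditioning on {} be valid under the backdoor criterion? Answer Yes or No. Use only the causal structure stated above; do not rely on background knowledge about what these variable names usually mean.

Backdoor paths from Income to UrbanRes (paths whose first edge points into Income):
  P1: Income <- UnionMember <- ParentIncome -> Ability -> UrbanRes
  P2: Income <- UnionMember <- ParentIncome -> Experience -> UrbanRes
  P3: Income <- UnionMember <- Ability <- ParentIncome -> Experience -> UrbanRes
  P4: Income <- UnionMember <- Ability -> UrbanRes
  P5: Income <- UnionMember -> Experience <- ParentIncome -> Ability -> UrbanRes
  P6: Income <- UnionMember -> Experience -> UrbanRes
Condition 1 (no descendant of Income in the set): holds — descendants of Income are {Experience, Region, UrbanRes}; none are in {}.
Condition 2 (every backdoor path blocked by {}):
  P1: open — no interior node is in the conditioning set.
  P2: open — no interior node is in the conditioning set.
  P3: open — no interior node is in the conditioning set.
  P4: open — no interior node is in the conditioning set.
  P5: blocked at collider Experience (neither it nor any descendant is in the conditioning set).
  P6: open — no interior node is in the conditioning set.
{} does not satisfy the backdoor criterion.

No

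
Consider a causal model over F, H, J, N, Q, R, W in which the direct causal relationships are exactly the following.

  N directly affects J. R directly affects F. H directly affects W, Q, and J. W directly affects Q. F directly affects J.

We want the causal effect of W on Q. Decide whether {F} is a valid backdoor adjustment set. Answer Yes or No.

Backdoor paths from W to Q (paths whose first edge points into W):
  P1: W <- H -> Q
Condition 1 (no descendant of W in the set): holds — descendants of W are {Q}; none are in {F}.
Condition 2 (every backdoor path blocked by {F}):
  P1: open — no interior node is in the conditioning set.
{F} does not satisfy the backdoor criterion.

No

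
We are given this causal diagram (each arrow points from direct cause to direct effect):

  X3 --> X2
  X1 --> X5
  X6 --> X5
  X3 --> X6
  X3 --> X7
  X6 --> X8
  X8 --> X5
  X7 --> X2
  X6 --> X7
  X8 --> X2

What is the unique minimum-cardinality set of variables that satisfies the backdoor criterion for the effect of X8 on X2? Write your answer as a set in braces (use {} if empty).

{X6}

Variables eligible for adjustment (non-descendants of X8, excluding X8 and X2): {X1, X3, X6, X7}.
Backdoor paths from X8 to X2:
  P1: X8 <- X6 <- X3 -> X7 -> X2
  P2: X8 <- X6 <- X3 -> X2
  P3: X8 <- X6 -> X7 <- X3 -> X2
  P4: X8 <- X6 -> X7 -> X2
The empty set is not sufficient: P1 (X8 <- X6 <- X3 -> X7 -> X2) has no collider blocking it and no conditioned non-collider, so it is open.
Try {X6}:
  P1: blocked at chain node X6 ∈ conditioning set.
  P2: blocked at chain node X6 ∈ conditioning set.
  P3: blocked at fork node X6 ∈ conditioning set.
  P4: blocked at fork node X6 ∈ conditioning set.
{X6} contains no descendant of X8 and blocks every backdoor path.
No other singleton works — e.g. {X3} leaves P4 open — so {X6} is the unique smallest valid adjustment set.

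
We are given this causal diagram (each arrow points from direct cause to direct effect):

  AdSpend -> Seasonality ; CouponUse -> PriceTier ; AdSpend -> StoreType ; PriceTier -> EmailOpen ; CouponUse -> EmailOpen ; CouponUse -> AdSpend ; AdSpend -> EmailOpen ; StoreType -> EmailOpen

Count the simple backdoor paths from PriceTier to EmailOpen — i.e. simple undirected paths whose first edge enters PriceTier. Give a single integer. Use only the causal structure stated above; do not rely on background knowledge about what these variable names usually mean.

A backdoor path from PriceTier to EmailOpen is any simple undirected path whose first edge points into PriceTier (i.e. leaves PriceTier via a parent).
Parents of PriceTier: {CouponUse}.
Enumerating:
  P1: PriceTier <- CouponUse -> AdSpend -> StoreType -> EmailOpen
  P2: PriceTier <- CouponUse -> AdSpend -> EmailOpen
  P3: PriceTier <- CouponUse -> EmailOpen
That exhausts the simple backdoor paths. Count: 3.

3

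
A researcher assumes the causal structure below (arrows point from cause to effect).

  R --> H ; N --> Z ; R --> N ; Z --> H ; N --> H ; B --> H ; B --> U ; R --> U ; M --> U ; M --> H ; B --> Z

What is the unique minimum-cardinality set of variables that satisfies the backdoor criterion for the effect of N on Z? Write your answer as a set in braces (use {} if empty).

{}

Variables eligible for adjustment (non-descendants of N, excluding N and Z): {B, M, R, U}.
Backdoor paths from N to Z:
  P1: N <- R -> H <- B -> Z
  P2: N <- R -> H <- Z
  P3: N <- R -> H <- M -> U <- B -> Z
  P4: N <- R -> U <- B -> Z
  P5: N <- R -> U <- B -> H <- Z
  P6: N <- R -> U <- M -> H <- B -> Z
  P7: N <- R -> U <- M -> H <- Z
Each backdoor path contains an unconditioned collider, so every path is already blocked with the empty conditioning set:
  P1: blocked at collider H (neither it nor any descendant is in the conditioning set).
  P2: blocked at collider H (neither it nor any descendant is in the conditioning set).
  P3: blocked at collider H (neither it nor any descendant is in the conditioning set).
  P4: blocked at collider U (neither it nor any descendant is in the conditioning set).
  P5: blocked at collider U (neither it nor any descendant is in the conditioning set).
  P6: blocked at collider U (neither it nor any descendant is in the conditioning set).
  P7: blocked at collider U (neither it nor any descendant is in the conditioning set).
The empty set is therefore the unique smallest valid set.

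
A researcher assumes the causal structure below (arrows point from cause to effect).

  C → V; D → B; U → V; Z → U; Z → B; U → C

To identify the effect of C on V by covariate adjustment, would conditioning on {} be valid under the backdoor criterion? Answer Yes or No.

No

Backdoor paths from C to V (paths whose first edge points into C):
  P1: C <- U -> V
Condition 1 (no descendant of C in the set): holds — descendants of C are {V}; none are in {}.
Condition 2 (every backdoor path blocked by {}):
  P1: open — no interior node is in the conditioning set.
{} does not satisfy the backdoor criterion.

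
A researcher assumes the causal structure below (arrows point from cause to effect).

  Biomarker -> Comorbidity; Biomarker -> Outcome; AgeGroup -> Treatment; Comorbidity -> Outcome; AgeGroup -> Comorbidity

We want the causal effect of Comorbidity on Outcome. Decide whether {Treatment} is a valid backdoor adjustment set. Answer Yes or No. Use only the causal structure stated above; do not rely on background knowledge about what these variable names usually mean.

No

Backdoor paths from Comorbidity to Outcome (paths whose first edge points into Comorbidity):
  P1: Comorbidity <- Biomarker -> Outcome
Condition 1 (no descendant of Comorbidity in the set): holds — descendants of Comorbidity are {Outcome}; none are in {Treatment}.
Condition 2 (every backdoor path blocked by {Treatment}):
  P1: open — no interior node is in the conditioning set.
{Treatment} does not satisfy the backdoor criterion.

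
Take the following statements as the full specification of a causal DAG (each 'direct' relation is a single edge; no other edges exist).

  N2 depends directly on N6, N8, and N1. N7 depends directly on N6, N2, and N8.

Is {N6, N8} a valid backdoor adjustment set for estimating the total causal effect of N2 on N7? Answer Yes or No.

Yes

Backdoor paths from N2 to N7 (paths whose first edge points into N2):
  P1: N2 <- N8 -> N7
  P2: N2 <- N6 -> N7
Condition 1 (no descendant of N2 in the set): holds — descendants of N2 are {N7}; none are in {N6, N8}.
Condition 2 (every backdoor path blocked by {N6, N8}):
  P1: blocked at fork node N8 ∈ conditioning set.
  P2: blocked at fork node N6 ∈ conditioning set.
{N6, N8} satisfies the backdoor criterion.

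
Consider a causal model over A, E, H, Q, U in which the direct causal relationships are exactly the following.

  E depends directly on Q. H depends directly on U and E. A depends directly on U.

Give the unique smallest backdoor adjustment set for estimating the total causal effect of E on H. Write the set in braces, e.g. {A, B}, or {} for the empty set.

{}

Variables eligible for adjustment (non-descendants of E, excluding E and H): {A, Q, U}.
Backdoor paths from E to H:
  (none)
With no backdoor paths the empty set already satisfies the criterion, and it is trivially minimal.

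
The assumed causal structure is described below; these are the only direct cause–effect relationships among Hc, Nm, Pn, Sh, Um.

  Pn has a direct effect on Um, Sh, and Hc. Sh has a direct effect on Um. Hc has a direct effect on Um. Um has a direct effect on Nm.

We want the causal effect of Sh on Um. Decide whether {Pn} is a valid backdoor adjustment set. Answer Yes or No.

Yes

Backdoor paths from Sh to Um (paths whose first edge points into Sh):
  P1: Sh <- Pn -> Hc -> Um
  P2: Sh <- Pn -> Um
Condition 1 (no descendant of Sh in the set): holds — descendants of Sh are {Nm, Um}; none are in {Pn}.
Condition 2 (every backdoor path blocked by {Pn}):
  P1: blocked at fork node Pn ∈ conditioning set.
  P2: blocked at fork node Pn ∈ conditioning set.
{Pn} satisfies the backdoor criterion.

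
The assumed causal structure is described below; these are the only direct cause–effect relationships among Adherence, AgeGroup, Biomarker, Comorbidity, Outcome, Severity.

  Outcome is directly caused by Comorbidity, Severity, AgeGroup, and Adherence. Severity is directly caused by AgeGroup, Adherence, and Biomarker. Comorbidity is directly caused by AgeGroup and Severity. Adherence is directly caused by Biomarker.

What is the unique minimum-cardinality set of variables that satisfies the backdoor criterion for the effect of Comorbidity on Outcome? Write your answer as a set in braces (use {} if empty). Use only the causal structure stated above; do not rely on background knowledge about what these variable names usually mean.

Variables eligible for adjustment (non-descendants of Comorbidity, excluding Comorbidity and Outcome): {Adherence, AgeGroup, Biomarker, Severity}.
Backdoor paths from Comorbidity to Outcome:
  P1: Comorbidity <- AgeGroup -> Severity <- Biomarker -> Adherence -> Outcome
  P2: Comorbidity <- AgeGroup -> Severity <- Adherence -> Outcome
  P3: Comorbidity <- AgeGroup -> Severity -> Outcome
  P4: Comorbidity <- AgeGroup -> Outcome
  P5: Comorbidity <- Severity <- Biomarker -> Adherence -> Outcome
  P6: Comorbidity <- Severity <- AgeGroup -> Outcome
  P7: Comorbidity <- Severity <- Adherence -> Outcome
  P8: Comorbidity <- Severity -> Outcome
The empty set is not sufficient: P3 (Comorbidity <- AgeGroup -> Severity -> Outcome) has no collider blocking it and no conditioned non-collider, so it is open.
Try {AgeGroup, Severity}:
  P1: blocked at fork node AgeGroup ∈ conditioning set.
  P2: blocked at fork node AgeGroup ∈ conditioning set.
  P3: blocked at fork node AgeGroup ∈ conditioning set.
  P4: blocked at fork node AgeGroup ∈ conditioning set.
  P5: blocked at chain node Severity ∈ conditioning set.
  P6: blocked at chain node Severity ∈ conditioning set.
  P7: blocked at chain node Severity ∈ conditioning set.
  P8: blocked at fork node Severity ∈ conditioning set.
{AgeGroup, Severity} contains no descendant of Comorbidity and blocks every backdoor path.
Every element of {AgeGroup, Severity} is needed (dropping AgeGroup leaves P1 open; dropping Severity leaves P5 open), so no proper subset is valid.
Among all size-2 subsets of the eligible variables, only {AgeGroup, Severity} blocks every backdoor path, so it is the unique smallest valid adjustment set.

{AgeGroup, Severity}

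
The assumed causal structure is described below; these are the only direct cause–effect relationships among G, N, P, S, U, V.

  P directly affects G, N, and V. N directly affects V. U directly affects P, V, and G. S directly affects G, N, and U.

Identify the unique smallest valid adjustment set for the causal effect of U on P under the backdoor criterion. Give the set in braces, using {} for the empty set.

{}

Variables eligible for adjustment (non-descendants of U, excluding U and P): {S}.
Backdoor paths from U to P:
  P1: U <- S -> N <- P
  P2: U <- S -> N -> V <- P
  P3: U <- S -> G <- P
Each backdoor path contains an unconditioned collider, so every path is already blocked with the empty conditioning set:
  P1: blocked at collider N (neither it nor any descendant is in the conditioning set).
  P2: blocked at collider V (neither it nor any descendant is in the conditioning set).
  P3: blocked at collider G (neither it nor any descendant is in the conditioning set).
The empty set is therefore the unique smallest valid set.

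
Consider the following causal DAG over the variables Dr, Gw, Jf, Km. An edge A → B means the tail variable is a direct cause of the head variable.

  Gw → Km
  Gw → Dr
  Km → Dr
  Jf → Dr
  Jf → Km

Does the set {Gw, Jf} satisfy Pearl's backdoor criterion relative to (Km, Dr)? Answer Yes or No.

Backdoor paths from Km to Dr (paths whose first edge points into Km):
  P1: Km <- Gw -> Dr
  P2: Km <- Jf -> Dr
Condition 1 (no descendant of Km in the set): holds — descendants of Km are {Dr}; none are in {Gw, Jf}.
Condition 2 (every backdoor path blocked by {Gw, Jf}):
  P1: blocked at fork node Gw ∈ conditioning set.
  P2: blocked at fork node Jf ∈ conditioning set.
{Gw, Jf} satisfies the backdoor criterion.

Yes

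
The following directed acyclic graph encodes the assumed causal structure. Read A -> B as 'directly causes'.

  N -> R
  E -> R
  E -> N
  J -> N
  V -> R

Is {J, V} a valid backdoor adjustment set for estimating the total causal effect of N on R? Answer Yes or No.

Backdoor paths from N to R (paths whose first edge points into N):
  P1: N <- E -> R
Condition 1 (no descendant of N in the set): holds — descendants of N are {R}; none are in {J, V}.
Condition 2 (every backdoor path blocked by {J, V}):
  P1: open — no interior node is in the conditioning set.
{J, V} does not satisfy the backdoor criterion.

No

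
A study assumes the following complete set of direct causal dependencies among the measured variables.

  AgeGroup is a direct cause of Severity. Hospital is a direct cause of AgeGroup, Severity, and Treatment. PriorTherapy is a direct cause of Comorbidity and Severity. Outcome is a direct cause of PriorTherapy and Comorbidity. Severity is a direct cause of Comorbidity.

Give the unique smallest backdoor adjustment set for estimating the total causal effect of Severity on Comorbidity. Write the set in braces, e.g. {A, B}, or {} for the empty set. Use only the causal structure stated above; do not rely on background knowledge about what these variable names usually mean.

Variables eligible for adjustment (non-descendants of Severity, excluding Severity and Comorbidity): {AgeGroup, Hospital, Outcome, PriorTherapy, Treatment}.
Backdoor paths from Severity to Comorbidity:
  P1: Severity <- PriorTherapy <- Outcome -> Comorbidity
  P2: Severity <- PriorTherapy -> Comorbidity
The empty set is not sufficient: P1 (Severity <- PriorTherapy <- Outcome -> Comorbidity) has no collider blocking it and no conditioned non-collider, so it is open.
Try {PriorTherapy}:
  P1: blocked at chain node PriorTherapy ∈ conditioning set.
  P2: blocked at fork node PriorTherapy ∈ conditioning set.
{PriorTherapy} contains no descendant of Severity and blocks every backdoor path.
No other singleton works — e.g. {Outcome} leaves P2 open — so {PriorTherapy} is the unique smallest valid adjustment set.

{PriorTherapy}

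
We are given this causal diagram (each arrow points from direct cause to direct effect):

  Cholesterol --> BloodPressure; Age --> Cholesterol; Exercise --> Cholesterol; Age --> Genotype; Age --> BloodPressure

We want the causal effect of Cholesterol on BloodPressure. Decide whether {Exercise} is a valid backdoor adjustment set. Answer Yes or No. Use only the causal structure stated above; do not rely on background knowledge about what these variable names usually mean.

Backdoor paths from Cholesterol to BloodPressure (paths whose first edge points into Cholesterol):
  P1: Cholesterol <- Age -> BloodPressure
Condition 1 (no descendant of Cholesterol in the set): holds — descendants of Cholesterol are {BloodPressure}; none are in {Exercise}.
Condition 2 (every backdoor path blocked by {Exercise}):
  P1: open — no interior node is in the conditioning set.
{Exercise} does not satisfy the backdoor criterion.

No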